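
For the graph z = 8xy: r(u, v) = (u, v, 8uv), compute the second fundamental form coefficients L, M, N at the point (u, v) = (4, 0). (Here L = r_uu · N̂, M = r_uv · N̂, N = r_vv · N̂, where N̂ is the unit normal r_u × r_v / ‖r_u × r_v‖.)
L = 0;  M = 8*sqrt(41)/205;  N = 0

Compute the unit normal N̂(u, v) = (-8*v/sqrt(64*u^2 + 64*v^2 + 1), -8*u/sqrt(64*u^2 + 64*v^2 + 1), 1/sqrt(64*u^2 + 64*v^2 + 1)), and the second partials r_uu, r_uv, r_vv. Take dot products:
  L(u, v) = r_uu · N̂ = 0,
  M(u, v) = r_uv · N̂ = 8/sqrt(64*u^2 + 64*v^2 + 1),
  N(u, v) = r_vv · N̂ = 0.
Evaluating at (u, v) = (4, 0):
  L = 0, M = 8*sqrt(41)/205, N = 0.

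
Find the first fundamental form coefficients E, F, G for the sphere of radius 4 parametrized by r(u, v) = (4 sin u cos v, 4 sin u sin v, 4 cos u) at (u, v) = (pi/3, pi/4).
E = 16;  F = 0;  G = 12

Partials: r_u = (4*cos(u)*cos(v), 4*sin(v)*cos(u), -4*sin(u)), r_v = (-4*sin(u)*sin(v), 4*sin(u)*cos(v), 0). As functions of (u, v):
  E = r_u · r_u = 16,
  F = r_u · r_v = 0,
  G = r_v · r_v = 16*sin(u)^2.
Evaluating at (u, v) = (pi/3, pi/4): E = 16, F = 0, G = 12.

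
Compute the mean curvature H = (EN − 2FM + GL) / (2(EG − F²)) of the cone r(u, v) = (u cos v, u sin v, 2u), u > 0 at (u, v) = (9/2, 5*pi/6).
H = 2*sqrt(5)/45

With E = 5, F = 0, G = u^2, L = 0, M = 0, N = 2*sqrt(5)*u^2/(5*Abs(u)), assemble
  H = (EN − 2FM + GL) / (2(EG − F²)) = sqrt(5)/(5*Abs(u)).
At (u, v) = (9/2, 5*pi/6): H = 2*sqrt(5)/45.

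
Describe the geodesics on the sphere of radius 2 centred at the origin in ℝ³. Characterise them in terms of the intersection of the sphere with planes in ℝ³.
Geodesics on the sphere of radius 2 are great circles — circles of radius 2 obtained as the intersection of the sphere with planes through the origin (the centre of the sphere).

A curve α(t) of nonzero constant speed on the sphere of radius 2 is a geodesic iff its acceleration α̈ is everywhere normal to the surface, i.e. parallel to the radial vector α(t). Then d/dt(α × α̇) = α̇ × α̇ + α × α̈ = 0, so α × α̇ is a constant vector n ≠ 0 and α(t) · n = 0 for all t: α lies in the plane through the origin with normal n. The intersection of that plane with the sphere is a circle of radius 2 (a great circle). Conversely, a great circle traversed at constant speed has centripetal acceleration pointing at the origin, hence normal to the sphere, so every great circle is a geodesic.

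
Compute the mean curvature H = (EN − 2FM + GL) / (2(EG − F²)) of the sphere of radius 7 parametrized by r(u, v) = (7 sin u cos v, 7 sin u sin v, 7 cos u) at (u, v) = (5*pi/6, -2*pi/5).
H = -1/7

With E = 49, F = 0, G = 49*sin(u)^2, L = -7*sin(u)/Abs(sin(u)), M = 0, N = -7*sin(u)^3/Abs(sin(u)), assemble
  H = (EN − 2FM + GL) / (2(EG − F²)) = -sin(u)/(7*Abs(sin(u))).
At (u, v) = (5*pi/6, -2*pi/5): H = -1/7.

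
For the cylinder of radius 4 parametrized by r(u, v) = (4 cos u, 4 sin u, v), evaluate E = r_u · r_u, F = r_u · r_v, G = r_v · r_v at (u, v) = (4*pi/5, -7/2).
E = 16;  F = 0;  G = 1

Partials: r_u = (-4*sin(u), 4*cos(u), 0), r_v = (0, 0, 1). As functions of (u, v):
  E = r_u · r_u = 16,
  F = r_u · r_v = 0,
  G = r_v · r_v = 1.
Evaluating at (u, v) = (4*pi/5, -7/2): E = 16, F = 0, G = 1.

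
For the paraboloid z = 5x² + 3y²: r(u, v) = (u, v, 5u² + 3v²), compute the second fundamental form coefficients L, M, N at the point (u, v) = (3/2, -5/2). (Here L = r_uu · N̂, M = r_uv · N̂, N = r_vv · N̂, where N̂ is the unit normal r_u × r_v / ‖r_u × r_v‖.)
L = 10*sqrt(451)/451;  M = 0;  N = 6*sqrt(451)/451

Compute the unit normal N̂(u, v) = (-10*u/sqrt(100*u^2 + 36*v^2 + 1), -6*v/sqrt(100*u^2 + 36*v^2 + 1), 1/sqrt(100*u^2 + 36*v^2 + 1)), and the second partials r_uu, r_uv, r_vv. Take dot products:
  L(u, v) = r_uu · N̂ = 10/sqrt(100*u^2 + 36*v^2 + 1),
  M(u, v) = r_uv · N̂ = 0,
  N(u, v) = r_vv · N̂ = 6/sqrt(100*u^2 + 36*v^2 + 1).
Evaluating at (u, v) = (3/2, -5/2):
  L = 10*sqrt(451)/451, M = 0, N = 6*sqrt(451)/451.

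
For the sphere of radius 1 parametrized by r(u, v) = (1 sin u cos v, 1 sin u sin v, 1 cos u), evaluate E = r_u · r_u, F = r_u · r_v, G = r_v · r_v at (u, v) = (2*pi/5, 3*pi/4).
E = 1;  F = 0;  G = sqrt(5)/8 + 5/8

Partials: r_u = (cos(u)*cos(v), sin(v)*cos(u), -sin(u)), r_v = (-sin(u)*sin(v), sin(u)*cos(v), 0). As functions of (u, v):
  E = r_u · r_u = 1,
  F = r_u · r_v = 0,
  G = r_v · r_v = sin(u)^2.
Evaluating at (u, v) = (2*pi/5, 3*pi/4): E = 1, F = 0, G = sqrt(5)/8 + 5/8.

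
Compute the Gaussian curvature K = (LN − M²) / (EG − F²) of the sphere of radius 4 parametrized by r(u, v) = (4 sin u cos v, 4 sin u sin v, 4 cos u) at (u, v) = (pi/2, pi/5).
K = 1/16

Coefficients of the first fundamental form: E = 16, F = 0, G = 16*sin(u)^2.
Coefficients of the second fundamental form: L = -4*sin(u)/Abs(sin(u)), M = 0, N = -4*sin(u)^3/Abs(sin(u)).
Assemble K = (LN − M²)/(EG − F²) = 1/16. At (u, v) = (pi/2, pi/5): K = 1/16.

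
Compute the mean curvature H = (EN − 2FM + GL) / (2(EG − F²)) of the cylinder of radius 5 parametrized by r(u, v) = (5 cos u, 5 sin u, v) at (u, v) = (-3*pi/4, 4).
H = -1/10

With E = 25, F = 0, G = 1, L = -5, M = 0, N = 0, assemble
  H = (EN − 2FM + GL) / (2(EG − F²)) = -1/10.
At (u, v) = (-3*pi/4, 4): H = -1/10.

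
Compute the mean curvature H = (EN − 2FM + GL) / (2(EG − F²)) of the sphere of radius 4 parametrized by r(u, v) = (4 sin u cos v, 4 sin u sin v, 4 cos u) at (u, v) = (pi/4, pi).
H = -1/4

With E = 16, F = 0, G = 16*sin(u)^2, L = -4*sin(u)/Abs(sin(u)), M = 0, N = -4*sin(u)^3/Abs(sin(u)), assemble
  H = (EN − 2FM + GL) / (2(EG − F²)) = -sin(u)/(4*Abs(sin(u))).
At (u, v) = (pi/4, pi): H = -1/4.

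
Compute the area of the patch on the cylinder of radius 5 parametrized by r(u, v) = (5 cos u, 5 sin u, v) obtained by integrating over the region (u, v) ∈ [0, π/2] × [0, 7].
Area = 35*pi/2

Area = ∫∫ √(EG − F²) du dv with √(EG − F²) = 5. Integrating over [0, π/2] × [0, 7] gives 35*pi/2.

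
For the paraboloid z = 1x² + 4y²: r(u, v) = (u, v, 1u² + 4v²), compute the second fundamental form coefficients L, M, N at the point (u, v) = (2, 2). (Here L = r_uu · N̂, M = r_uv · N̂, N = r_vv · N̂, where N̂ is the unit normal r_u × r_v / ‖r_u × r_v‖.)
L = 2*sqrt(273)/273;  M = 0;  N = 8*sqrt(273)/273

Compute the unit normal N̂(u, v) = (-2*u/sqrt(4*u^2 + 64*v^2 + 1), -8*v/sqrt(4*u^2 + 64*v^2 + 1), 1/sqrt(4*u^2 + 64*v^2 + 1)), and the second partials r_uu, r_uv, r_vv. Take dot products:
  L(u, v) = r_uu · N̂ = 2/sqrt(4*u^2 + 64*v^2 + 1),
  M(u, v) = r_uv · N̂ = 0,
  N(u, v) = r_vv · N̂ = 8/sqrt(4*u^2 + 64*v^2 + 1).
Evaluating at (u, v) = (2, 2):
  L = 2*sqrt(273)/273, M = 0, N = 8*sqrt(273)/273.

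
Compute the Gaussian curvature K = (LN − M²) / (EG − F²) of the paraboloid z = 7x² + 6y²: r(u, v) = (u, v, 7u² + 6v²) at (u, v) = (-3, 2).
K = 168/5480281

Coefficients of the first fundamental form: E = 196*u^2 + 1, F = 168*u*v, G = 144*v^2 + 1.
Coefficients of the second fundamental form: L = 14/sqrt(196*u^2 + 144*v^2 + 1), M = 0, N = 12/sqrt(196*u^2 + 144*v^2 + 1).
Assemble K = (LN − M²)/(EG − F²) = 168/(38416*u^4 + 56448*u^2*v^2 + 392*u^2 + 20736*v^4 + 288*v^2 + 1). At (u, v) = (-3, 2): K = 168/5480281.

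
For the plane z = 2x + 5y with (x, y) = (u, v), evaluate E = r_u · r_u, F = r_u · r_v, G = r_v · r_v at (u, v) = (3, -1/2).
E = 5;  F = 10;  G = 26

Partials: r_u = (1, 0, 2), r_v = (0, 1, 5). As functions of (u, v):
  E = r_u · r_u = 5,
  F = r_u · r_v = 10,
  G = r_v · r_v = 26.
Evaluating at (u, v) = (3, -1/2): E = 5, F = 10, G = 26.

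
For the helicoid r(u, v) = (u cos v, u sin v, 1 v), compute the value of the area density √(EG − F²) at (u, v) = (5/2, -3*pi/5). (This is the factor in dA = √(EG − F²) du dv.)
√(EG − F²)|_{(5/2, -3*pi/5)} = sqrt(29)/2

E = 1, F = 0, G = u^2 + 1, so EG − F² = u^2 + 1. Taking the positive square root: √(EG − F²) = sqrt(u^2 + 1). At (u, v) = (5/2, -3*pi/5): sqrt(29)/2.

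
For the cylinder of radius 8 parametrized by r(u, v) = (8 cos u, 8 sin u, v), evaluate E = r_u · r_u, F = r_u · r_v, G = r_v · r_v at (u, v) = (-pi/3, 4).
E = 64;  F = 0;  G = 1

Partials: r_u = (-8*sin(u), 8*cos(u), 0), r_v = (0, 0, 1). As functions of (u, v):
  E = r_u · r_u = 64,
  F = r_u · r_v = 0,
  G = r_v · r_v = 1.
Evaluating at (u, v) = (-pi/3, 4): E = 64, F = 0, G = 1.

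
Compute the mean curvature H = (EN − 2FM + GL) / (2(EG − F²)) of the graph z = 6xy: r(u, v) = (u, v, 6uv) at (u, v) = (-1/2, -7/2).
H = -378*sqrt(451)/203401

With E = 36*v^2 + 1, F = 36*u*v, G = 36*u^2 + 1, L = 0, M = 6/sqrt(36*u^2 + 36*v^2 + 1), N = 0, assemble
  H = (EN − 2FM + GL) / (2(EG − F²)) = -216*u*v/(36*u^2 + 36*v^2 + 1)^(3/2).
At (u, v) = (-1/2, -7/2): H = -378*sqrt(451)/203401.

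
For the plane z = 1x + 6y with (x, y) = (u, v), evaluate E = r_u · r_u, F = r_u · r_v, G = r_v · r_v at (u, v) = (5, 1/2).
E = 2;  F = 6;  G = 37

Partials: r_u = (1, 0, 1), r_v = (0, 1, 6). As functions of (u, v):
  E = r_u · r_u = 2,
  F = r_u · r_v = 6,
  G = r_v · r_v = 37.
Evaluating at (u, v) = (5, 1/2): E = 2, F = 6, G = 37.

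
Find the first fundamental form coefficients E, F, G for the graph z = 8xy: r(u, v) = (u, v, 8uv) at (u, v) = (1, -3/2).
E = 145;  F = -96;  G = 65

Partials: r_u = (1, 0, 8*v), r_v = (0, 1, 8*u). As functions of (u, v):
  E = r_u · r_u = 64*v^2 + 1,
  F = r_u · r_v = 64*u*v,
  G = r_v · r_v = 64*u^2 + 1.
Evaluating at (u, v) = (1, -3/2): E = 145, F = -96, G = 65.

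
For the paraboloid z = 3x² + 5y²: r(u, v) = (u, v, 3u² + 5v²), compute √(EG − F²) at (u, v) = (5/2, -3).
√(EG − F²)|_{(5/2, -3)} = sqrt(1126)

E = 36*u^2 + 1, F = 60*u*v, G = 100*v^2 + 1; EG − F² = 36*u^2 + 100*v^2 + 1; √(EG − F²) = sqrt(36*u^2 + 100*v^2 + 1). At the given point: sqrt(1126).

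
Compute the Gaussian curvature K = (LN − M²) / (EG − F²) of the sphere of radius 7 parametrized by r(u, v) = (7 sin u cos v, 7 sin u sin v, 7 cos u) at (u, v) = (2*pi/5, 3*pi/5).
K = 1/49

Coefficients of the first fundamental form: E = 49, F = 0, G = 49*sin(u)^2.
Coefficients of the second fundamental form: L = -7*sin(u)/Abs(sin(u)), M = 0, N = -7*sin(u)^3/Abs(sin(u)).
Assemble K = (LN − M²)/(EG − F²) = 1/49. At (u, v) = (2*pi/5, 3*pi/5): K = 1/49.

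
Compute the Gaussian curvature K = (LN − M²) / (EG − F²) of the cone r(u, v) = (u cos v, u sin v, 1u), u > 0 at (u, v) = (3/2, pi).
K = 0

Coefficients of the first fundamental form: E = 2, F = 0, G = u^2.
Coefficients of the second fundamental form: L = 0, M = 0, N = sqrt(2)*u^2/(2*Abs(u)).
Assemble K = (LN − M²)/(EG − F²) = 0. At (u, v) = (3/2, pi): K = 0.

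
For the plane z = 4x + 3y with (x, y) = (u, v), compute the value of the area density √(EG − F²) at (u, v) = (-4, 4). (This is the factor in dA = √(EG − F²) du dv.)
√(EG − F²)|_{(-4, 4)} = sqrt(26)

E = 17, F = 12, G = 10, so EG − F² = 26. Taking the positive square root: √(EG − F²) = sqrt(26). At (u, v) = (-4, 4): sqrt(26).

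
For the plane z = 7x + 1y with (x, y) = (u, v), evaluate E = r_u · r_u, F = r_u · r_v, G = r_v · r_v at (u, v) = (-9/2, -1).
E = 50;  F = 7;  G = 2

Partials: r_u = (1, 0, 7), r_v = (0, 1, 1). As functions of (u, v):
  E = r_u · r_u = 50,
  F = r_u · r_v = 7,
  G = r_v · r_v = 2.
Evaluating at (u, v) = (-9/2, -1): E = 50, F = 7, G = 2.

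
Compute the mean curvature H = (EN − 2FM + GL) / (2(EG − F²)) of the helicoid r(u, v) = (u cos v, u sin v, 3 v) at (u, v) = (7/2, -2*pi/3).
H = 0

With E = 1, F = 0, G = u^2 + 9, L = 0, M = -3/sqrt(u^2 + 9), N = 0, assemble
  H = (EN − 2FM + GL) / (2(EG − F²)) = 0.
At (u, v) = (7/2, -2*pi/3): H = 0.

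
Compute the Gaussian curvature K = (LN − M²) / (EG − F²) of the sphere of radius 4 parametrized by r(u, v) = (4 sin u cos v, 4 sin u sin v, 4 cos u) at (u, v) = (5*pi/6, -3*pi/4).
K = 1/16

Coefficients of the first fundamental form: E = 16, F = 0, G = 16*sin(u)^2.
Coefficients of the second fundamental form: L = -4*sin(u)/Abs(sin(u)), M = 0, N = -4*sin(u)^3/Abs(sin(u)).
Assemble K = (LN − M²)/(EG − F²) = 1/16. At (u, v) = (5*pi/6, -3*pi/4): K = 1/16.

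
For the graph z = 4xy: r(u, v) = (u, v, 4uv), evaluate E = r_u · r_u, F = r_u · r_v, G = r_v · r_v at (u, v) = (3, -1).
E = 17;  F = -48;  G = 145

Partials: r_u = (1, 0, 4*v), r_v = (0, 1, 4*u). As functions of (u, v):
  E = r_u · r_u = 16*v^2 + 1,
  F = r_u · r_v = 16*u*v,
  G = r_v · r_v = 16*u^2 + 1.
Evaluating at (u, v) = (3, -1): E = 17, F = -48, G = 145.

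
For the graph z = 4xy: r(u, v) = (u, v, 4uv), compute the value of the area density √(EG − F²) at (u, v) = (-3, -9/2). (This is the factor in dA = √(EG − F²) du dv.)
√(EG − F²)|_{(-3, -9/2)} = sqrt(469)

E = 16*v^2 + 1, F = 16*u*v, G = 16*u^2 + 1, so EG − F² = 16*u^2 + 16*v^2 + 1. Taking the positive square root: √(EG − F²) = sqrt(16*u^2 + 16*v^2 + 1). At (u, v) = (-3, -9/2): sqrt(469).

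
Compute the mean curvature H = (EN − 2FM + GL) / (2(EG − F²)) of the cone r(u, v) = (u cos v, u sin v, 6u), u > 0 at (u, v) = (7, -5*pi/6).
H = 3*sqrt(37)/259

With E = 37, F = 0, G = u^2, L = 0, M = 0, N = 6*sqrt(37)*u^2/(37*Abs(u)), assemble
  H = (EN − 2FM + GL) / (2(EG − F²)) = 3*sqrt(37)/(37*Abs(u)).
At (u, v) = (7, -5*pi/6): H = 3*sqrt(37)/259.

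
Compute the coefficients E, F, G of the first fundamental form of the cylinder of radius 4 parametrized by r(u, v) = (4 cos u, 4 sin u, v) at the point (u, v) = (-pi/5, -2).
E = 16;  F = 0;  G = 1

Partials: r_u = (-4*sin(u), 4*cos(u), 0), r_v = (0, 0, 1). As functions of (u, v):
  E = r_u · r_u = 16,
  F = r_u · r_v = 0,
  G = r_v · r_v = 1.
Evaluating at (u, v) = (-pi/5, -2): E = 16, F = 0, G = 1.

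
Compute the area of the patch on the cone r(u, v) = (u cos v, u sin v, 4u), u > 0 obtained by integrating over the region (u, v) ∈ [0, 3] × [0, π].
Area = 9*sqrt(17)*pi/2

Area = ∫∫ √(EG − F²) du dv with √(EG − F²) = sqrt(17)*Abs(u). Integrating over [0, 3] × [0, π] gives 9*sqrt(17)*pi/2.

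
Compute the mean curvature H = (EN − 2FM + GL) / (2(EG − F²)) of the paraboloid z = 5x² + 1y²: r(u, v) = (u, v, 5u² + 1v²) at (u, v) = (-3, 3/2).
H = 951*sqrt(910)/828100

With E = 100*u^2 + 1, F = 20*u*v, G = 4*v^2 + 1, L = 10/sqrt(100*u^2 + 4*v^2 + 1), M = 0, N = 2/sqrt(100*u^2 + 4*v^2 + 1), assemble
  H = (EN − 2FM + GL) / (2(EG − F²)) = 2*(50*u^2 + 10*v^2 + 3)/(100*u^2 + 4*v^2 + 1)^(3/2).
At (u, v) = (-3, 3/2): H = 951*sqrt(910)/828100.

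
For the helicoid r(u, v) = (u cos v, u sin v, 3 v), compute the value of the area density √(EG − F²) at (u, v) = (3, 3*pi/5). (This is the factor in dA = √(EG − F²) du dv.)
√(EG − F²)|_{(3, 3*pi/5)} = 3*sqrt(2)

E = 1, F = 0, G = u^2 + 9, so EG − F² = u^2 + 9. Taking the positive square root: √(EG − F²) = sqrt(u^2 + 9). At (u, v) = (3, 3*pi/5): 3*sqrt(2).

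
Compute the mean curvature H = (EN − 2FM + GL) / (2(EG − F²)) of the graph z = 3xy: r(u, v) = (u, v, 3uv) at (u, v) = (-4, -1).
H = -27*sqrt(154)/5929

With E = 9*v^2 + 1, F = 9*u*v, G = 9*u^2 + 1, L = 0, M = 3/sqrt(9*u^2 + 9*v^2 + 1), N = 0, assemble
  H = (EN − 2FM + GL) / (2(EG − F²)) = -27*u*v/(9*u^2 + 9*v^2 + 1)^(3/2).
At (u, v) = (-4, -1): H = -27*sqrt(154)/5929.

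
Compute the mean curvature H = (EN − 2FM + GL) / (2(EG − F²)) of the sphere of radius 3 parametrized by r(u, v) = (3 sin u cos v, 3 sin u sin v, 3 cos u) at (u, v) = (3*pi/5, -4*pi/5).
H = -1/3

With E = 9, F = 0, G = 9*sin(u)^2, L = -3*sin(u)/Abs(sin(u)), M = 0, N = -3*sin(u)^3/Abs(sin(u)), assemble
  H = (EN − 2FM + GL) / (2(EG − F²)) = -sin(u)/(3*Abs(sin(u))).
At (u, v) = (3*pi/5, -4*pi/5): H = -1/3.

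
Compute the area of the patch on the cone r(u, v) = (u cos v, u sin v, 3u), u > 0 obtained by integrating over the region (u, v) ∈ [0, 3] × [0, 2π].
Area = 9*sqrt(10)*pi

Area = ∫∫ √(EG − F²) du dv with √(EG − F²) = sqrt(10)*Abs(u). Integrating over [0, 3] × [0, 2π] gives 9*sqrt(10)*pi.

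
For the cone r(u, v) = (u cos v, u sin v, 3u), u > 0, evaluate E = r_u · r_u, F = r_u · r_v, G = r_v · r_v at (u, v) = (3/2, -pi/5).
E = 10;  F = 0;  G = 9/4

Partials: r_u = (cos(v), sin(v), 3), r_v = (-u*sin(v), u*cos(v), 0). As functions of (u, v):
  E = r_u · r_u = 10,
  F = r_u · r_v = 0,
  G = r_v · r_v = u^2.
Evaluating at (u, v) = (3/2, -pi/5): E = 10, F = 0, G = 9/4.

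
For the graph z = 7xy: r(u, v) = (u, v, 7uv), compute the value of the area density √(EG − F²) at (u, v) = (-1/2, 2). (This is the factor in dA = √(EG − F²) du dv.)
√(EG − F²)|_{(-1/2, 2)} = 3*sqrt(93)/2

E = 49*v^2 + 1, F = 49*u*v, G = 49*u^2 + 1, so EG − F² = 49*u^2 + 49*v^2 + 1. Taking the positive square root: √(EG − F²) = sqrt(49*u^2 + 49*v^2 + 1). At (u, v) = (-1/2, 2): 3*sqrt(93)/2.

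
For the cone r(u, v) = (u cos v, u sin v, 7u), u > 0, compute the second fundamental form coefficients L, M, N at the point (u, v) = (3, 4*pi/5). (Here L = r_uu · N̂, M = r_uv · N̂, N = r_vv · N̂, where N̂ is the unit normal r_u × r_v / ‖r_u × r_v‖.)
L = 0;  M = 0;  N = 21*sqrt(2)/10

Compute the unit normal N̂(u, v) = (-7*sqrt(2)*u*cos(v)/(10*Abs(u)), -7*sqrt(2)*u*sin(v)/(10*Abs(u)), sqrt(2)*u/(10*Abs(u))), and the second partials r_uu, r_uv, r_vv. Take dot products:
  L(u, v) = r_uu · N̂ = 0,
  M(u, v) = r_uv · N̂ = 0,
  N(u, v) = r_vv · N̂ = 7*sqrt(2)*u^2/(10*Abs(u)).
Evaluating at (u, v) = (3, 4*pi/5):
  L = 0, M = 0, N = 21*sqrt(2)/10.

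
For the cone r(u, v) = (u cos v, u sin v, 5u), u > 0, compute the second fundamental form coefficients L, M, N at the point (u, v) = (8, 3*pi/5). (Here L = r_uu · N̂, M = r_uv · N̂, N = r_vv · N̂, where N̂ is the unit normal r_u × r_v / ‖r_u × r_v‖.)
L = 0;  M = 0;  N = 20*sqrt(26)/13

Compute the unit normal N̂(u, v) = (-5*sqrt(26)*u*cos(v)/(26*Abs(u)), -5*sqrt(26)*u*sin(v)/(26*Abs(u)), sqrt(26)*u/(26*Abs(u))), and the second partials r_uu, r_uv, r_vv. Take dot products:
  L(u, v) = r_uu · N̂ = 0,
  M(u, v) = r_uv · N̂ = 0,
  N(u, v) = r_vv · N̂ = 5*sqrt(26)*u^2/(26*Abs(u)).
Evaluating at (u, v) = (8, 3*pi/5):
  L = 0, M = 0, N = 20*sqrt(26)/13.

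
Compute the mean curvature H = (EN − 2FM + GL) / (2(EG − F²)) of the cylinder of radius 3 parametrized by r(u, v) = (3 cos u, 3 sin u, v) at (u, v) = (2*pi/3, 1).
H = -1/6

With E = 9, F = 0, G = 1, L = -3, M = 0, N = 0, assemble
  H = (EN − 2FM + GL) / (2(EG − F²)) = -1/6.
At (u, v) = (2*pi/3, 1): H = -1/6.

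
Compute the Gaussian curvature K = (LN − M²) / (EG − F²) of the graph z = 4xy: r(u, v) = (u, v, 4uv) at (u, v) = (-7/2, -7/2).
K = -16/154449

Coefficients of the first fundamental form: E = 16*v^2 + 1, F = 16*u*v, G = 16*u^2 + 1.
Coefficients of the second fundamental form: L = 0, M = 4/sqrt(16*u^2 + 16*v^2 + 1), N = 0.
Assemble K = (LN − M²)/(EG − F²) = -16/(256*u^4 + 512*u^2*v^2 + 32*u^2 + 256*v^4 + 32*v^2 + 1). At (u, v) = (-7/2, -7/2): K = -16/154449.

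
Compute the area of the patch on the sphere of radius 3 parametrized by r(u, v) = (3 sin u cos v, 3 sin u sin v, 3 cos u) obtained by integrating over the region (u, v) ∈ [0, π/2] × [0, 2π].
Area = 18*pi

Area = ∫∫ √(EG − F²) du dv with √(EG − F²) = 9*Abs(sin(u)). Integrating over [0, π/2] × [0, 2π] gives 18*pi.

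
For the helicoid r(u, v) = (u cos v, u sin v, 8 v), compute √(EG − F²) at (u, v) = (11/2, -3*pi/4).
√(EG − F²)|_{(11/2, -3*pi/4)} = sqrt(377)/2

E = 1, F = 0, G = u^2 + 64; EG − F² = u^2 + 64; √(EG − F²) = sqrt(u^2 + 64). At the given point: sqrt(377)/2.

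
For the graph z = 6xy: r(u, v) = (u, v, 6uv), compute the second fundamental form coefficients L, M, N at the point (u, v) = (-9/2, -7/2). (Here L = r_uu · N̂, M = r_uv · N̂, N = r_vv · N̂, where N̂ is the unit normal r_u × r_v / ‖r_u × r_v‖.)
L = 0;  M = 6*sqrt(1171)/1171;  N = 0

Compute the unit normal N̂(u, v) = (-6*v/sqrt(36*u^2 + 36*v^2 + 1), -6*u/sqrt(36*u^2 + 36*v^2 + 1), 1/sqrt(36*u^2 + 36*v^2 + 1)), and the second partials r_uu, r_uv, r_vv. Take dot products:
  L(u, v) = r_uu · N̂ = 0,
  M(u, v) = r_uv · N̂ = 6/sqrt(36*u^2 + 36*v^2 + 1),
  N(u, v) = r_vv · N̂ = 0.
Evaluating at (u, v) = (-9/2, -7/2):
  L = 0, M = 6*sqrt(1171)/1171, N = 0.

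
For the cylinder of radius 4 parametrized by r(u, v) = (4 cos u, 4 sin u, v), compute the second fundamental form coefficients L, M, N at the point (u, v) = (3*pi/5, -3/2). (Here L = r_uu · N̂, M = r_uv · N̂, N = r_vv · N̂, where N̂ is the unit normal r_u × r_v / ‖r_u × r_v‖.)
L = -4;  M = 0;  N = 0

Compute the unit normal N̂(u, v) = (cos(u), sin(u), 0), and the second partials r_uu, r_uv, r_vv. Take dot products:
  L(u, v) = r_uu · N̂ = -4,
  M(u, v) = r_uv · N̂ = 0,
  N(u, v) = r_vv · N̂ = 0.
Evaluating at (u, v) = (3*pi/5, -3/2):
  L = -4, M = 0, N = 0.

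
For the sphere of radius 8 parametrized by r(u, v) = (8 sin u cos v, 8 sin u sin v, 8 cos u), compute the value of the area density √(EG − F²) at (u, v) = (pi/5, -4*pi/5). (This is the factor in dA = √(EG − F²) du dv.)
√(EG − F²)|_{(pi/5, -4*pi/5)} = 16*sqrt(10 - 2*sqrt(5))

E = 64, F = 0, G = 64*sin(u)^2, so EG − F² = 4096*sin(u)^2. Taking the positive square root: √(EG − F²) = 64*Abs(sin(u)). At (u, v) = (pi/5, -4*pi/5): 16*sqrt(10 - 2*sqrt(5)).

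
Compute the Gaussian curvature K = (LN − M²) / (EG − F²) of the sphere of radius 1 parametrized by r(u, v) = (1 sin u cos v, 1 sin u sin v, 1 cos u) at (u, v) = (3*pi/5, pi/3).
K = 1

Coefficients of the first fundamental form: E = 1, F = 0, G = sin(u)^2.
Coefficients of the second fundamental form: L = -sin(u)/Abs(sin(u)), M = 0, N = -sin(u)^3/Abs(sin(u)).
Assemble K = (LN − M²)/(EG − F²) = 1. At (u, v) = (3*pi/5, pi/3): K = 1.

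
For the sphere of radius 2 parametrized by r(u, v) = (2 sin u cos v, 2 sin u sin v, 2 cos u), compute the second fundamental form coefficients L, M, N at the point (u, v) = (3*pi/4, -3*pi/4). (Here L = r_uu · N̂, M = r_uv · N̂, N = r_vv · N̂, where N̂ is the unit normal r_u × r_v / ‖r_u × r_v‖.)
L = -2;  M = 0;  N = -1

Compute the unit normal N̂(u, v) = (sin(u)^2*cos(v)/Abs(sin(u)), sin(u)^2*sin(v)/Abs(sin(u)), sin(2*u)/(2*Abs(sin(u)))), and the second partials r_uu, r_uv, r_vv. Take dot products:
  L(u, v) = r_uu · N̂ = -2*sin(u)/Abs(sin(u)),
  M(u, v) = r_uv · N̂ = 0,
  N(u, v) = r_vv · N̂ = -2*sin(u)^3/Abs(sin(u)).
Evaluating at (u, v) = (3*pi/4, -3*pi/4):
  L = -2, M = 0, N = -1.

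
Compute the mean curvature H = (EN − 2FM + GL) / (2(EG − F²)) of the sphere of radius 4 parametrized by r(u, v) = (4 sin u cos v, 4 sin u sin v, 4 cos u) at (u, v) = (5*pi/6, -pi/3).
H = -1/4

With E = 16, F = 0, G = 16*sin(u)^2, L = -4*sin(u)/Abs(sin(u)), M = 0, N = -4*sin(u)^3/Abs(sin(u)), assemble
  H = (EN − 2FM + GL) / (2(EG − F²)) = -sin(u)/(4*Abs(sin(u))).
At (u, v) = (5*pi/6, -pi/3): H = -1/4.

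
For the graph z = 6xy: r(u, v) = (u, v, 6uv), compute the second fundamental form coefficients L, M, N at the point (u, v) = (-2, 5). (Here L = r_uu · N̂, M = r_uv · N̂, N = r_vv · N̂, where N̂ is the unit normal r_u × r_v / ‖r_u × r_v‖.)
L = 0;  M = 6*sqrt(1045)/1045;  N = 0

Compute the unit normal N̂(u, v) = (-6*v/sqrt(36*u^2 + 36*v^2 + 1), -6*u/sqrt(36*u^2 + 36*v^2 + 1), 1/sqrt(36*u^2 + 36*v^2 + 1)), and the second partials r_uu, r_uv, r_vv. Take dot products:
  L(u, v) = r_uu · N̂ = 0,
  M(u, v) = r_uv · N̂ = 6/sqrt(36*u^2 + 36*v^2 + 1),
  N(u, v) = r_vv · N̂ = 0.
Evaluating at (u, v) = (-2, 5):
  L = 0, M = 6*sqrt(1045)/1045, N = 0.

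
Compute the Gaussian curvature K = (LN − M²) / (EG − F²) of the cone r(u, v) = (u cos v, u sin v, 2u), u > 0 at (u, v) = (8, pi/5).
K = 0

Coefficients of the first fundamental form: E = 5, F = 0, G = u^2.
Coefficients of the second fundamental form: L = 0, M = 0, N = 2*sqrt(5)*u^2/(5*Abs(u)).
Assemble K = (LN − M²)/(EG − F²) = 0. At (u, v) = (8, pi/5): K = 0.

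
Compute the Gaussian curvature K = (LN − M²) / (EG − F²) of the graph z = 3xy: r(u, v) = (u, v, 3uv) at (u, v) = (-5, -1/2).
K = -144/833569

Coefficients of the first fundamental form: E = 9*v^2 + 1, F = 9*u*v, G = 9*u^2 + 1.
Coefficients of the second fundamental form: L = 0, M = 3/sqrt(9*u^2 + 9*v^2 + 1), N = 0.
Assemble K = (LN − M²)/(EG − F²) = -9/(81*u^4 + 162*u^2*v^2 + 18*u^2 + 81*v^4 + 18*v^2 + 1). At (u, v) = (-5, -1/2): K = -144/833569.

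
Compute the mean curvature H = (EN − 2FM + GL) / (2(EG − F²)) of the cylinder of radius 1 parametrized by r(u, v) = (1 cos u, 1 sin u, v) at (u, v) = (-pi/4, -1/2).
H = -1/2

With E = 1, F = 0, G = 1, L = -1, M = 0, N = 0, assemble
  H = (EN − 2FM + GL) / (2(EG − F²)) = -1/2.
At (u, v) = (-pi/4, -1/2): H = -1/2.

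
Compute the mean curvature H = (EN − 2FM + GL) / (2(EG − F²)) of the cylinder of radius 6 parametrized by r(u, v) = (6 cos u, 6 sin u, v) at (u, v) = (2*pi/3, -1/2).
H = -1/12

With E = 36, F = 0, G = 1, L = -6, M = 0, N = 0, assemble
  H = (EN − 2FM + GL) / (2(EG − F²)) = -1/12.
At (u, v) = (2*pi/3, -1/2): H = -1/12.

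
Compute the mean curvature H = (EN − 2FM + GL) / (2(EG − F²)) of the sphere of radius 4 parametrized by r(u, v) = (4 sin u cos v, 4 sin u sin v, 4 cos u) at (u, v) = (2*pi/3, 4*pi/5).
H = -1/4

With E = 16, F = 0, G = 16*sin(u)^2, L = -4*sin(u)/Abs(sin(u)), M = 0, N = -4*sin(u)^3/Abs(sin(u)), assemble
  H = (EN − 2FM + GL) / (2(EG − F²)) = -sin(u)/(4*Abs(sin(u))).
At (u, v) = (2*pi/3, 4*pi/5): H = -1/4.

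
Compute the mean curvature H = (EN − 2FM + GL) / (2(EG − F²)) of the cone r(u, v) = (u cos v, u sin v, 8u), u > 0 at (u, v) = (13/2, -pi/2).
H = 8*sqrt(65)/845

With E = 65, F = 0, G = u^2, L = 0, M = 0, N = 8*sqrt(65)*u^2/(65*Abs(u)), assemble
  H = (EN − 2FM + GL) / (2(EG − F²)) = 4*sqrt(65)/(65*Abs(u)).
At (u, v) = (13/2, -pi/2): H = 8*sqrt(65)/845.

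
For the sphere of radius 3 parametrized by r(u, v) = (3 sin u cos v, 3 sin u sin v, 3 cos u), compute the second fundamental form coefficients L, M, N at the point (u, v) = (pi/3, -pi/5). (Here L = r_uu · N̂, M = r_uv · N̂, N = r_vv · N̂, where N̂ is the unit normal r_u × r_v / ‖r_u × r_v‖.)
L = -3;  M = 0;  N = -9/4

Compute the unit normal N̂(u, v) = (sin(u)^2*cos(v)/Abs(sin(u)), sin(u)^2*sin(v)/Abs(sin(u)), sin(2*u)/(2*Abs(sin(u)))), and the second partials r_uu, r_uv, r_vv. Take dot products:
  L(u, v) = r_uu · N̂ = -3*sin(u)/Abs(sin(u)),
  M(u, v) = r_uv · N̂ = 0,
  N(u, v) = r_vv · N̂ = -3*sin(u)^3/Abs(sin(u)).
Evaluating at (u, v) = (pi/3, -pi/5):
  L = -3, M = 0, N = -9/4.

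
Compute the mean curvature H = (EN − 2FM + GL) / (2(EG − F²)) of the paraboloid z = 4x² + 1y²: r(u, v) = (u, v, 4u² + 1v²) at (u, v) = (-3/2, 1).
H = 165*sqrt(149)/22201

With E = 64*u^2 + 1, F = 16*u*v, G = 4*v^2 + 1, L = 8/sqrt(64*u^2 + 4*v^2 + 1), M = 0, N = 2/sqrt(64*u^2 + 4*v^2 + 1), assemble
  H = (EN − 2FM + GL) / (2(EG − F²)) = (64*u^2 + 16*v^2 + 5)/(64*u^2 + 4*v^2 + 1)^(3/2).
At (u, v) = (-3/2, 1): H = 165*sqrt(149)/22201.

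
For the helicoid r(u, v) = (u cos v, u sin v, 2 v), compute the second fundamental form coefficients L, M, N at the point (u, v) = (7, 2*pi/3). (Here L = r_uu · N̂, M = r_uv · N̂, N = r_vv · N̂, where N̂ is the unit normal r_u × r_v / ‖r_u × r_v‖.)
L = 0;  M = -2*sqrt(53)/53;  N = 0

Compute the unit normal N̂(u, v) = (2*sin(v)/sqrt(u^2 + 4), -2*cos(v)/sqrt(u^2 + 4), u/sqrt(u^2 + 4)), and the second partials r_uu, r_uv, r_vv. Take dot products:
  L(u, v) = r_uu · N̂ = 0,
  M(u, v) = r_uv · N̂ = -2/sqrt(u^2 + 4),
  N(u, v) = r_vv · N̂ = 0.
Evaluating at (u, v) = (7, 2*pi/3):
  L = 0, M = -2*sqrt(53)/53, N = 0.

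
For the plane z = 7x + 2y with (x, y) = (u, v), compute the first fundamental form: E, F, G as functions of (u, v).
E = 50;  F = 14;  G = 5

Compute partials: r_u = (1, 0, 7), r_v = (0, 1, 2). Then
  E = r_u · r_u = 50,
  F = r_u · r_v = 14,
  G = r_v · r_v = 5.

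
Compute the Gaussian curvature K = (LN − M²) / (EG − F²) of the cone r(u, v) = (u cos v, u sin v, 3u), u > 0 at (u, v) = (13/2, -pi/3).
K = 0

Coefficients of the first fundamental form: E = 10, F = 0, G = u^2.
Coefficients of the second fundamental form: L = 0, M = 0, N = 3*sqrt(10)*u^2/(10*Abs(u)).
Assemble K = (LN − M²)/(EG − F²) = 0. At (u, v) = (13/2, -pi/3): K = 0.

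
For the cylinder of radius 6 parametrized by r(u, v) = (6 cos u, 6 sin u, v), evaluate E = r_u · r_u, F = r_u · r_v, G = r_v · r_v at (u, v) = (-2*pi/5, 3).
E = 36;  F = 0;  G = 1

Partials: r_u = (-6*sin(u), 6*cos(u), 0), r_v = (0, 0, 1). As functions of (u, v):
  E = r_u · r_u = 36,
  F = r_u · r_v = 0,
  G = r_v · r_v = 1.
Evaluating at (u, v) = (-2*pi/5, 3): E = 36, F = 0, G = 1.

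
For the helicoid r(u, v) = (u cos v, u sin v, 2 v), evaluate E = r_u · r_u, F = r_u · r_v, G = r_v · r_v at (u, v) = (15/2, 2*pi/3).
E = 1;  F = 0;  G = 241/4

Partials: r_u = (cos(v), sin(v), 0), r_v = (-u*sin(v), u*cos(v), 2). As functions of (u, v):
  E = r_u · r_u = 1,
  F = r_u · r_v = 0,
  G = r_v · r_v = u^2 + 4.
Evaluating at (u, v) = (15/2, 2*pi/3): E = 1, F = 0, G = 241/4.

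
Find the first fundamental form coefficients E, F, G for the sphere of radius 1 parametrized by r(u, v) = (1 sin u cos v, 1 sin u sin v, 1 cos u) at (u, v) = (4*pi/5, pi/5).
E = 1;  F = 0;  G = 5/8 - sqrt(5)/8

Partials: r_u = (cos(u)*cos(v), sin(v)*cos(u), -sin(u)), r_v = (-sin(u)*sin(v), sin(u)*cos(v), 0). As functions of (u, v):
  E = r_u · r_u = 1,
  F = r_u · r_v = 0,
  G = r_v · r_v = sin(u)^2.
Evaluating at (u, v) = (4*pi/5, pi/5): E = 1, F = 0, G = 5/8 - sqrt(5)/8.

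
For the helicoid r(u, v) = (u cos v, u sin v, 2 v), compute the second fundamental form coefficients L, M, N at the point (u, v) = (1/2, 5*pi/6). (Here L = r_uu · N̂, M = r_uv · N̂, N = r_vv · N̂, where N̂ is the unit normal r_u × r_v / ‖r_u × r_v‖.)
L = 0;  M = -4*sqrt(17)/17;  N = 0

Compute the unit normal N̂(u, v) = (2*sin(v)/sqrt(u^2 + 4), -2*cos(v)/sqrt(u^2 + 4), u/sqrt(u^2 + 4)), and the second partials r_uu, r_uv, r_vv. Take dot products:
  L(u, v) = r_uu · N̂ = 0,
  M(u, v) = r_uv · N̂ = -2/sqrt(u^2 + 4),
  N(u, v) = r_vv · N̂ = 0.
Evaluating at (u, v) = (1/2, 5*pi/6):
  L = 0, M = -4*sqrt(17)/17, N = 0.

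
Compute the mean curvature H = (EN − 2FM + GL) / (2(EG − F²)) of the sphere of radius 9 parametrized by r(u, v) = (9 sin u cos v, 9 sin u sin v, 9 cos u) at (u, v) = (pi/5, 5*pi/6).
H = -1/9

With E = 81, F = 0, G = 81*sin(u)^2, L = -9*sin(u)/Abs(sin(u)), M = 0, N = -9*sin(u)^3/Abs(sin(u)), assemble
  H = (EN − 2FM + GL) / (2(EG − F²)) = -sin(u)/(9*Abs(sin(u))).
At (u, v) = (pi/5, 5*pi/6): H = -1/9.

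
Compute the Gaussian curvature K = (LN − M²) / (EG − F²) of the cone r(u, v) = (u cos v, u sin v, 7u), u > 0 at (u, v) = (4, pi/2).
K = 0

Coefficients of the first fundamental form: E = 50, F = 0, G = u^2.
Coefficients of the second fundamental form: L = 0, M = 0, N = 7*sqrt(2)*u^2/(10*Abs(u)).
Assemble K = (LN − M²)/(EG − F²) = 0. At (u, v) = (4, pi/2): K = 0.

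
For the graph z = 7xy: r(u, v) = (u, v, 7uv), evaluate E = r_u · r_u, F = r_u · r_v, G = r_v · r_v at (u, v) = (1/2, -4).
E = 785;  F = -98;  G = 53/4

Partials: r_u = (1, 0, 7*v), r_v = (0, 1, 7*u). As functions of (u, v):
  E = r_u · r_u = 49*v^2 + 1,
  F = r_u · r_v = 49*u*v,
  G = r_v · r_v = 49*u^2 + 1.
Evaluating at (u, v) = (1/2, -4): E = 785, F = -98, G = 53/4.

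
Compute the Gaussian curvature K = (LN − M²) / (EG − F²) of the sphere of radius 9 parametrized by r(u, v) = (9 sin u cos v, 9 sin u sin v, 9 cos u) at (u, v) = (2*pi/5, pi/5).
K = 1/81

Coefficients of the first fundamental form: E = 81, F = 0, G = 81*sin(u)^2.
Coefficients of the second fundamental form: L = -9*sin(u)/Abs(sin(u)), M = 0, N = -9*sin(u)^3/Abs(sin(u)).
Assemble K = (LN − M²)/(EG − F²) = 1/81. At (u, v) = (2*pi/5, pi/5): K = 1/81.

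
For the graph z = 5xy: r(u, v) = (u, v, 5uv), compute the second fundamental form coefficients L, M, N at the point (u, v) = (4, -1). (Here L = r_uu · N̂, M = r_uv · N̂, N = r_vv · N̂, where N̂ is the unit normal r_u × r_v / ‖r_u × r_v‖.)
L = 0;  M = 5*sqrt(426)/426;  N = 0

Compute the unit normal N̂(u, v) = (-5*v/sqrt(25*u^2 + 25*v^2 + 1), -5*u/sqrt(25*u^2 + 25*v^2 + 1), 1/sqrt(25*u^2 + 25*v^2 + 1)), and the second partials r_uu, r_uv, r_vv. Take dot products:
  L(u, v) = r_uu · N̂ = 0,
  M(u, v) = r_uv · N̂ = 5/sqrt(25*u^2 + 25*v^2 + 1),
  N(u, v) = r_vv · N̂ = 0.
Evaluating at (u, v) = (4, -1):
  L = 0, M = 5*sqrt(426)/426, N = 0.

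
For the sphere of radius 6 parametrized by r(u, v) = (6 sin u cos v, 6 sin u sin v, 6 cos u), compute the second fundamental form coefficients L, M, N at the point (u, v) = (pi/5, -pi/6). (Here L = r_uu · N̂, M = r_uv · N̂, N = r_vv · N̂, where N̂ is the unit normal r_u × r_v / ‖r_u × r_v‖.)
L = -6;  M = 0;  N = -15/4 + 3*sqrt(5)/4

Compute the unit normal N̂(u, v) = (sin(u)^2*cos(v)/Abs(sin(u)), sin(u)^2*sin(v)/Abs(sin(u)), sin(2*u)/(2*Abs(sin(u)))), and the second partials r_uu, r_uv, r_vv. Take dot products:
  L(u, v) = r_uu · N̂ = -6*sin(u)/Abs(sin(u)),
  M(u, v) = r_uv · N̂ = 0,
  N(u, v) = r_vv · N̂ = -6*sin(u)^3/Abs(sin(u)).
Evaluating at (u, v) = (pi/5, -pi/6):
  L = -6, M = 0, N = -15/4 + 3*sqrt(5)/4.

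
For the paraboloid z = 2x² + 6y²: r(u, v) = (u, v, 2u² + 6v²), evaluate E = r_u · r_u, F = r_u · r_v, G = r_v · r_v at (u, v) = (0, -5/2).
E = 1;  F = 0;  G = 901

Partials: r_u = (1, 0, 4*u), r_v = (0, 1, 12*v). As functions of (u, v):
  E = r_u · r_u = 16*u^2 + 1,
  F = r_u · r_v = 48*u*v,
  G = r_v · r_v = 144*v^2 + 1.
Evaluating at (u, v) = (0, -5/2): E = 1, F = 0, G = 901.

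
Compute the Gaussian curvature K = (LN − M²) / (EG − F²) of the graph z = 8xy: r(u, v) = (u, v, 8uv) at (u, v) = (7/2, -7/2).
K = -64/2461761

Coefficients of the first fundamental form: E = 64*v^2 + 1, F = 64*u*v, G = 64*u^2 + 1.
Coefficients of the second fundamental form: L = 0, M = 8/sqrt(64*u^2 + 64*v^2 + 1), N = 0.
Assemble K = (LN − M²)/(EG − F²) = -64/(4096*u^4 + 8192*u^2*v^2 + 128*u^2 + 4096*v^4 + 128*v^2 + 1). At (u, v) = (7/2, -7/2): K = -64/2461761.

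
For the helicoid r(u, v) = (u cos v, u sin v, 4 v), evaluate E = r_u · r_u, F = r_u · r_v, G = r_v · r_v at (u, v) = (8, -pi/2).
E = 1;  F = 0;  G = 80

Partials: r_u = (cos(v), sin(v), 0), r_v = (-u*sin(v), u*cos(v), 4). As functions of (u, v):
  E = r_u · r_u = 1,
  F = r_u · r_v = 0,
  G = r_v · r_v = u^2 + 16.
Evaluating at (u, v) = (8, -pi/2): E = 1, F = 0, G = 80.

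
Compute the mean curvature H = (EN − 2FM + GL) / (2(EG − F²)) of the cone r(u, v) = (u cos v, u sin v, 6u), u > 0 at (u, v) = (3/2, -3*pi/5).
H = 2*sqrt(37)/37

With E = 37, F = 0, G = u^2, L = 0, M = 0, N = 6*sqrt(37)*u^2/(37*Abs(u)), assemble
  H = (EN − 2FM + GL) / (2(EG − F²)) = 3*sqrt(37)/(37*Abs(u)).
At (u, v) = (3/2, -3*pi/5): H = 2*sqrt(37)/37.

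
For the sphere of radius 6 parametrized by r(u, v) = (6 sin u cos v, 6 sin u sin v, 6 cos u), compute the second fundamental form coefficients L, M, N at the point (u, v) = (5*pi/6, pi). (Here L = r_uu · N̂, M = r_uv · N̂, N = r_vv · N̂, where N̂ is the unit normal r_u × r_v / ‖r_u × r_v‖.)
L = -6;  M = 0;  N = -3/2

Compute the unit normal N̂(u, v) = (sin(u)^2*cos(v)/Abs(sin(u)), sin(u)^2*sin(v)/Abs(sin(u)), sin(2*u)/(2*Abs(sin(u)))), and the second partials r_uu, r_uv, r_vv. Take dot products:
  L(u, v) = r_uu · N̂ = -6*sin(u)/Abs(sin(u)),
  M(u, v) = r_uv · N̂ = 0,
  N(u, v) = r_vv · N̂ = -6*sin(u)^3/Abs(sin(u)).
Evaluating at (u, v) = (5*pi/6, pi):
  L = -6, M = 0, N = -3/2.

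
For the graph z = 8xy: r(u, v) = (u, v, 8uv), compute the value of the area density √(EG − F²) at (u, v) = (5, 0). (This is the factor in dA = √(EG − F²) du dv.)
√(EG − F²)|_{(5, 0)} = sqrt(1601)

E = 64*v^2 + 1, F = 64*u*v, G = 64*u^2 + 1, so EG − F² = 64*u^2 + 64*v^2 + 1. Taking the positive square root: √(EG − F²) = sqrt(64*u^2 + 64*v^2 + 1). At (u, v) = (5, 0): sqrt(1601).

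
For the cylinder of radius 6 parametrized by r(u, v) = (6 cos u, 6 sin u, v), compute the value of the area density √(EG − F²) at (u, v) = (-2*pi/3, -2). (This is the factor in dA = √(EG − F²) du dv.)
√(EG − F²)|_{(-2*pi/3, -2)} = 6

E = 36, F = 0, G = 1, so EG − F² = 36. Taking the positive square root: √(EG − F²) = 6. At (u, v) = (-2*pi/3, -2): 6.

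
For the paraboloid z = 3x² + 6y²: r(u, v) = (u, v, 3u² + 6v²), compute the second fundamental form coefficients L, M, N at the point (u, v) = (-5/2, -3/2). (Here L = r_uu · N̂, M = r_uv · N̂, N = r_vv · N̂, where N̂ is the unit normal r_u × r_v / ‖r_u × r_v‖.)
L = 3*sqrt(22)/55;  M = 0;  N = 6*sqrt(22)/55

Compute the unit normal N̂(u, v) = (-6*u/sqrt(36*u^2 + 144*v^2 + 1), -12*v/sqrt(36*u^2 + 144*v^2 + 1), 1/sqrt(36*u^2 + 144*v^2 + 1)), and the second partials r_uu, r_uv, r_vv. Take dot products:
  L(u, v) = r_uu · N̂ = 6/sqrt(36*u^2 + 144*v^2 + 1),
  M(u, v) = r_uv · N̂ = 0,
  N(u, v) = r_vv · N̂ = 12/sqrt(36*u^2 + 144*v^2 + 1).
Evaluating at (u, v) = (-5/2, -3/2):
  L = 3*sqrt(22)/55, M = 0, N = 6*sqrt(22)/55.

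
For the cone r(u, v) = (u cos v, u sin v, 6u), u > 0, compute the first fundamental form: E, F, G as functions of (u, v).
E = 37;  F = 0;  G = u^2

Compute partials: r_u = (cos(v), sin(v), 6), r_v = (-u*sin(v), u*cos(v), 0). Then
  E = r_u · r_u = 37,
  F = r_u · r_v = 0,
  G = r_v · r_v = u^2.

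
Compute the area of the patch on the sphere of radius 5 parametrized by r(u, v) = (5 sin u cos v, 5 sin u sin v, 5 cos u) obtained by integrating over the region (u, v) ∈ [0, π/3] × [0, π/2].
Area = 25*pi/4

Area = ∫∫ √(EG − F²) du dv with √(EG − F²) = 25*Abs(sin(u)). Integrating over [0, π/3] × [0, π/2] gives 25*pi/4.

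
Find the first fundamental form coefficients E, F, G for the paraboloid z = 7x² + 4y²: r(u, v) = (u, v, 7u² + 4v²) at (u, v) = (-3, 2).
E = 1765;  F = -672;  G = 257

Partials: r_u = (1, 0, 14*u), r_v = (0, 1, 8*v). As functions of (u, v):
  E = r_u · r_u = 196*u^2 + 1,
  F = r_u · r_v = 112*u*v,
  G = r_v · r_v = 64*v^2 + 1.
Evaluating at (u, v) = (-3, 2): E = 1765, F = -672, G = 257.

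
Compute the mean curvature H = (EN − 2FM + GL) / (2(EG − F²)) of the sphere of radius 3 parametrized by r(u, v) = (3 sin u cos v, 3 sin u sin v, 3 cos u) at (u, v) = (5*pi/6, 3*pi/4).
H = -1/3

With E = 9, F = 0, G = 9*sin(u)^2, L = -3*sin(u)/Abs(sin(u)), M = 0, N = -3*sin(u)^3/Abs(sin(u)), assemble
  H = (EN − 2FM + GL) / (2(EG − F²)) = -sin(u)/(3*Abs(sin(u))).
At (u, v) = (5*pi/6, 3*pi/4): H = -1/3.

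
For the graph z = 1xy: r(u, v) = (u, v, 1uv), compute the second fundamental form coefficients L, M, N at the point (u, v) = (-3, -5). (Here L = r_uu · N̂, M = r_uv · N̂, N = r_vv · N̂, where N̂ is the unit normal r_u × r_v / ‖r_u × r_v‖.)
L = 0;  M = sqrt(35)/35;  N = 0

Compute the unit normal N̂(u, v) = (-v/sqrt(u^2 + v^2 + 1), -u/sqrt(u^2 + v^2 + 1), 1/sqrt(u^2 + v^2 + 1)), and the second partials r_uu, r_uv, r_vv. Take dot products:
  L(u, v) = r_uu · N̂ = 0,
  M(u, v) = r_uv · N̂ = 1/sqrt(u^2 + v^2 + 1),
  N(u, v) = r_vv · N̂ = 0.
Evaluating at (u, v) = (-3, -5):
  L = 0, M = sqrt(35)/35, N = 0.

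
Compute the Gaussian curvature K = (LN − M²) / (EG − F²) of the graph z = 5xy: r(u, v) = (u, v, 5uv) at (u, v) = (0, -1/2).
K = -400/841

Coefficients of the first fundamental form: E = 25*v^2 + 1, F = 25*u*v, G = 25*u^2 + 1.
Coefficients of the second fundamental form: L = 0, M = 5/sqrt(25*u^2 + 25*v^2 + 1), N = 0.
Assemble K = (LN − M²)/(EG − F²) = -25/(625*u^4 + 1250*u^2*v^2 + 50*u^2 + 625*v^4 + 50*v^2 + 1). At (u, v) = (0, -1/2): K = -400/841.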